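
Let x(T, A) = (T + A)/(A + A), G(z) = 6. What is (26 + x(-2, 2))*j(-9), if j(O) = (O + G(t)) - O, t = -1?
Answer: 156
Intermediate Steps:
x(T, A) = (A + T)/(2*A) (x(T, A) = (A + T)/((2*A)) = (A + T)*(1/(2*A)) = (A + T)/(2*A))
j(O) = 6 (j(O) = (O + 6) - O = (6 + O) - O = 6)
(26 + x(-2, 2))*j(-9) = (26 + (½)*(2 - 2)/2)*6 = (26 + (½)*(½)*0)*6 = (26 + 0)*6 = 26*6 = 156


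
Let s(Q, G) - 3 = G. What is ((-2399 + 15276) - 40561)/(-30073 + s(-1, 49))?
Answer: 9228/10007 ≈ 0.92215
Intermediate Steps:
s(Q, G) = 3 + G
((-2399 + 15276) - 40561)/(-30073 + s(-1, 49)) = ((-2399 + 15276) - 40561)/(-30073 + (3 + 49)) = (12877 - 40561)/(-30073 + 52) = -27684/(-30021) = -27684*(-1/30021) = 9228/10007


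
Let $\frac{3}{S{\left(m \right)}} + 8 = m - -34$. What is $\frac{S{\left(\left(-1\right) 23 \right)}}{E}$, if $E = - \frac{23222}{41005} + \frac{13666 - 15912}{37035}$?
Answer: $- \frac{60744807}{38084960} \approx -1.595$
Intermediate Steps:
$S{\left(m \right)} = \frac{3}{26 + m}$ ($S{\left(m \right)} = \frac{3}{-8 + \left(m - -34\right)} = \frac{3}{-8 + \left(m + 34\right)} = \frac{3}{-8 + \left(34 + m\right)} = \frac{3}{26 + m}$)
$E = - \frac{38084960}{60744807}$ ($E = \left(-23222\right) \frac{1}{41005} + \left(13666 - 15912\right) \frac{1}{37035} = - \frac{23222}{41005} - \frac{2246}{37035} = - \frac{38084960}{60744807} \approx -0.62697$)
$\frac{S{\left(\left(-1\right) 23 \right)}}{E} = \frac{3 \frac{1}{26 - 23}}{- \frac{38084960}{60744807}} = \frac{3}{26 - 23} \left(- \frac{60744807}{38084960}\right) = \frac{3}{3} \left(- \frac{60744807}{38084960}\right) = 3 \cdot \frac{1}{3} \left(- \frac{60744807}{38084960}\right) = 1 \left(- \frac{60744807}{38084960}\right) = - \frac{60744807}{38084960}$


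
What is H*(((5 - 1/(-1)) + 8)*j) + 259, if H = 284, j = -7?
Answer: -27573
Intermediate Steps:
H*(((5 - 1/(-1)) + 8)*j) + 259 = 284*(((5 - 1/(-1)) + 8)*(-7)) + 259 = 284*(((5 - 1*(-1)) + 8)*(-7)) + 259 = 284*(((5 + 1) + 8)*(-7)) + 259 = 284*((6 + 8)*(-7)) + 259 = 284*(14*(-7)) + 259 = 284*(-98) + 259 = -27832 + 259 = -27573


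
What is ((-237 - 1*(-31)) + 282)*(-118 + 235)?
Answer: 8892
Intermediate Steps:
((-237 - 1*(-31)) + 282)*(-118 + 235) = ((-237 + 31) + 282)*117 = (-206 + 282)*117 = 76*117 = 8892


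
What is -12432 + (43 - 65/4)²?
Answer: -187463/16 ≈ -11716.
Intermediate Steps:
-12432 + (43 - 65/4)² = -12432 + (107/4)² = -12432 + 11449/16 = -187463/16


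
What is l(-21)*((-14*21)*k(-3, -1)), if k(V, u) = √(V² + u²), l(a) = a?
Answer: 6174*√10 ≈ 19524.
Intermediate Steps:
l(-21)*((-14*21)*k(-3, -1)) = -21*(-14*21)*√((-3)² + (-1)²) = -(-6174)*√(9 + 1) = -(-6174)*√10 = 6174*√10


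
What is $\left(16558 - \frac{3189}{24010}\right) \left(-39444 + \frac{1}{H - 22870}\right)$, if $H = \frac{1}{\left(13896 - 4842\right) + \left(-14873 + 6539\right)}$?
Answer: $- \frac{129105916266338334258}{197679119995} \approx -6.5311 \cdot 10^{8}$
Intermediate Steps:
$H = \frac{1}{720}$ ($H = \frac{1}{\left(13896 - 4842\right) - 8334} = \frac{1}{9054 - 8334} = \frac{1}{720} \approx 0.0013889$)
$\left(16558 - \frac{3189}{24010}\right) \left(-39444 + \frac{1}{H - 22870}\right) = \left(16558 - \frac{3189}{24010}\right) \left(-39444 + \frac{1}{\frac{1}{720} - 22870}\right) = \left(16558 - \frac{3189}{24010}\right) \left(-39444 + \frac{1}{- \frac{16466399}{720}}\right) = \left(16558 - \frac{3189}{24010}\right) \left(-39444 - \frac{720}{16466399}\right) = \frac{397554391}{24010} \left(- \frac{649500642876}{16466399}\right) = - \frac{129105916266338334258}{197679119995}$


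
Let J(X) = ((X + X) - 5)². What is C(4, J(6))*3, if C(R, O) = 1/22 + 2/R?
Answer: 18/11 ≈ 1.6364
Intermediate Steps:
J(X) = (-5 + 2*X)² (J(X) = (2*X - 5)² = (-5 + 2*X)²)
C(R, O) = 1/22 + 2/R (C(R, O) = 1*(1/22) + 2/R = 1/22 + 2/R)
C(4, J(6))*3 = ((1/22)*(44 + 4)/4)*3 = ((1/22)*(¼)*48)*3 = (6/11)*3 = 18/11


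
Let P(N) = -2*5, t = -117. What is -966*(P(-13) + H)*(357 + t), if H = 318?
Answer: -71406720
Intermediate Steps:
P(N) = -10
-966*(P(-13) + H)*(357 + t) = -966*(-10 + 318)*(357 - 117) = -297528*240 = -966*73920 = -71406720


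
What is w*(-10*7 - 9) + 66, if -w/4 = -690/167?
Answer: -207018/167 ≈ -1239.6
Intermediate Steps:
w = 2760/167 (w = -(-2760)/167 = -4*(-690/167) = 2760/167 ≈ 16.527)
w*(-10*7 - 9) + 66 = 2760*(-10*7 - 9)/167 + 66 = 2760*(-70 - 9)/167 + 66 = (2760/167)*(-79) + 66 = -218040/167 + 66 = -207018/167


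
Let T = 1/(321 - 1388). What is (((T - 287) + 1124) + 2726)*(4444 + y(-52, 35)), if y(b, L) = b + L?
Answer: 16830214440/1067 ≈ 1.5773e+7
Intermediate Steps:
T = -1/1067 (T = 1/(-1067) = -1/1067 ≈ -0.00093721)
y(b, L) = L + b
(((T - 287) + 1124) + 2726)*(4444 + y(-52, 35)) = (((-1/1067 - 287) + 1124) + 2726)*(4444 + (35 - 52)) = ((-306230/1067 + 1124) + 2726)*(4444 - 17) = (893078/1067 + 2726)*4427 = (3801720/1067)*4427 = 16830214440/1067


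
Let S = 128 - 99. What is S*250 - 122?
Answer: 7128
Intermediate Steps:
S = 29
S*250 - 122 = 29*250 - 122 = 7250 - 122 = 7128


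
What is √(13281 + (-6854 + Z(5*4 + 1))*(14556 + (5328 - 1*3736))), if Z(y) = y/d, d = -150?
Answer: I*√2766684293/5 ≈ 10520.0*I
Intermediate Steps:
Z(y) = -y/150 (Z(y) = y/(-150) = y*(-1/150) = -y/150)
√(13281 + (-6854 + Z(5*4 + 1))*(14556 + (5328 - 1*3736))) = √(13281 + (-6854 - (5*4 + 1)/150)*(14556 + (5328 - 1*3736))) = √(13281 + (-6854 - (20 + 1)/150)*(14556 + (5328 - 3736))) = √(13281 + (-6854 - 1/150*21)*(14556 + 1592)) = √(13281 + (-6854 - 7/50)*16148) = √(13281 - 342707/50*16148) = √(13281 - 2767016318/25) = √(-2766684293/25) = I*√2766684293/5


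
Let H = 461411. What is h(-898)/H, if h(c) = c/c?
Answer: 1/461411 ≈ 2.1673e-6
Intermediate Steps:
h(c) = 1
h(-898)/H = 1/461411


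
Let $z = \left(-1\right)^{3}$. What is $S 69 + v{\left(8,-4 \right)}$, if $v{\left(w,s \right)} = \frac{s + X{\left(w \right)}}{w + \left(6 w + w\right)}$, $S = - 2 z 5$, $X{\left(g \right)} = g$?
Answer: $\frac{11041}{16} \approx 690.06$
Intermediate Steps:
$z = -1$
$S = 10$ ($S = \left(-2\right) \left(-1\right) 5 = 2 \cdot 5 = 10$)
$v{\left(w,s \right)} = \frac{s + w}{8 w}$ ($v{\left(w,s \right)} = \frac{s + w}{w + \left(6 w + w\right)} = \frac{s + w}{w + 7 w} = \frac{s + w}{8 w}$)
$S 69 + v{\left(8,-4 \right)} = 10 \cdot 69 + \frac{-4 + 8}{8 \cdot 8} = 690 + \frac{1}{8} \cdot \frac{1}{8} \cdot 4 = 690 + \frac{1}{16} = \frac{11041}{16}$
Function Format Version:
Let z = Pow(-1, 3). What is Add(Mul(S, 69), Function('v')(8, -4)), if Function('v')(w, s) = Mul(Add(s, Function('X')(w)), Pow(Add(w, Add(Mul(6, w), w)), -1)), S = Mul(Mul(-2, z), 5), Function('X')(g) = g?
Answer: Rational(11041, 16) ≈ 690.06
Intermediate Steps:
z = -1
S = 10 (S = Mul(Mul(-2, -1), 5) = Mul(2, 5) = 10)
Function('v')(w, s) = Mul(Rational(1, 8), Pow(w, -1), Add(s, w)) (Function('v')(w, s) = Mul(Add(s, w), Pow(Add(w, Add(Mul(6, w), w)), -1)) = Mul(Add(s, w), Pow(Add(w, Mul(7, w)), -1)) = Mul(Add(s, w), Pow(Mul(8, w), -1)) = Mul(Add(s, w), Mul(Rational(1, 8), Pow(w, -1))) = Mul(Rational(1, 8), Pow(w, -1), Add(s, w)))
Add(Mul(S, 69), Function('v')(8, -4)) = Add(Mul(10, 69), Mul(Rational(1, 8), Pow(8, -1), Add(-4, 8))) = Add(690, Mul(Rational(1, 8), Rational(1, 8), 4)) = Add(690, Rational(1, 16)) = Rational(11041, 16)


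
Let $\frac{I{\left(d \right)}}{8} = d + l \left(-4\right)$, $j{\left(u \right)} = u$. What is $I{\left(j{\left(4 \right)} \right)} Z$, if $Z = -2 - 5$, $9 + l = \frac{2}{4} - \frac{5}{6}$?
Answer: $- \frac{6944}{3} \approx -2314.7$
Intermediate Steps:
$l = - \frac{28}{3}$ ($l = -9 + \left(\frac{2}{4} - \frac{5}{6}\right) = -9 + \left(2 \cdot \frac{1}{4} - \frac{5}{6}\right) = -9 + \left(\frac{1}{2} - \frac{5}{6}\right) = -9 - \frac{1}{3} = - \frac{28}{3} \approx -9.3333$)
$I{\left(d \right)} = \frac{896}{3} + 8 d$ ($I{\left(d \right)} = 8 \left(d - - \frac{112}{3}\right) = 8 \left(d + \frac{112}{3}\right) = 8 \left(\frac{112}{3} + d\right) = \frac{896}{3} + 8 d$)
$Z = -7$ ($Z = -2 - 5 = -7$)
$I{\left(j{\left(4 \right)} \right)} Z = \left(\frac{896}{3} + 8 \cdot 4\right) \left(-7\right) = \left(\frac{896}{3} + 32\right) \left(-7\right) = \frac{992}{3} \left(-7\right) = - \frac{6944}{3}$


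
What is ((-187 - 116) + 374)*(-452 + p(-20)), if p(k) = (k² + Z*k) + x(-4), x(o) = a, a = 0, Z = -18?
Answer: 21868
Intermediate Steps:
x(o) = 0
p(k) = k² - 18*k (p(k) = (k² - 18*k) + 0 = k² - 18*k)
((-187 - 116) + 374)*(-452 + p(-20)) = ((-187 - 116) + 374)*(-452 - 20*(-18 - 20)) = (-303 + 374)*(-452 - 20*(-38)) = 71*(-452 + 760) = 71*308 = 21868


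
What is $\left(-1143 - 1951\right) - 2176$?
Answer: $-5270$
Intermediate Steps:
$\left(-1143 - 1951\right) - 2176 = -3094 - 2176 = -5270$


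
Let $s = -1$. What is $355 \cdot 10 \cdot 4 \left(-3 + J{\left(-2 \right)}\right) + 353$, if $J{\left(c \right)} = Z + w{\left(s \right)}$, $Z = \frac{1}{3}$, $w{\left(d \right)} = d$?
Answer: $- \frac{155141}{3} \approx -51714.0$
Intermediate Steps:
$Z = \frac{1}{3} \approx 0.33333$
$J{\left(c \right)} = - \frac{2}{3}$ ($J{\left(c \right)} = \frac{1}{3} - 1 = - \frac{2}{3}$)
$355 \cdot 10 \cdot 4 \left(-3 + J{\left(-2 \right)}\right) + 353 = 355 \cdot 10 \cdot 4 \left(-3 - \frac{2}{3}\right) + 353 = 355 \cdot 10 \cdot 4 \left(- \frac{11}{3}\right) + 353 = 355 \cdot 10 \left(- \frac{44}{3}\right) + 353 = 355 \left(- \frac{440}{3}\right) + 353 = - \frac{156200}{3} + 353 = - \frac{155141}{3}$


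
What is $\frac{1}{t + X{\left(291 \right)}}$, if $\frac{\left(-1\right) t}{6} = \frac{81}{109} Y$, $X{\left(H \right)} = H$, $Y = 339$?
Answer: $- \frac{109}{133035} \approx -0.00081933$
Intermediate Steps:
$t = - \frac{164754}{109}$ ($t = - 6 \cdot \frac{81}{109} \cdot 339 = \left(-6\right) \frac{27459}{109} = - \frac{164754}{109} \approx -1511.5$)
$\frac{1}{t + X{\left(291 \right)}} = \frac{1}{- \frac{164754}{109} + 291} = \frac{1}{- \frac{133035}{109}} = - \frac{109}{133035}$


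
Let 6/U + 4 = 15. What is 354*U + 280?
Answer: 5204/11 ≈ 473.09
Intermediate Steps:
U = 6/11 (U = 6/(-4 + 15) = 6/11 ≈ 0.54545)
354*U + 280 = 354*(6/11) + 280 = 2124/11 + 280 = 5204/11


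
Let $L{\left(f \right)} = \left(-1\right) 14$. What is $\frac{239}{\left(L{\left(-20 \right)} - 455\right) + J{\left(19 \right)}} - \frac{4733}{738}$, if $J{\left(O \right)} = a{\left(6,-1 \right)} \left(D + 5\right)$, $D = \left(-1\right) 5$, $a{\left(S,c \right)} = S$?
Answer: $- \frac{2396159}{346122} \approx -6.9229$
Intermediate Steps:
$L{\left(f \right)} = -14$
$D = -5$
$J{\left(O \right)} = 0$ ($J{\left(O \right)} = 6 \left(-5 + 5\right) = 6 \cdot 0 = 0$)
$\frac{239}{\left(L{\left(-20 \right)} - 455\right) + J{\left(19 \right)}} - \frac{4733}{738} = \frac{239}{\left(-14 - 455\right) + 0} - \frac{4733}{738} = \frac{239}{-469 + 0} - \frac{4733}{738} = \frac{239}{-469} - \frac{4733}{738} = 239 \left(- \frac{1}{469}\right) - \frac{4733}{738} = - \frac{239}{469} - \frac{4733}{738} = - \frac{2396159}{346122}$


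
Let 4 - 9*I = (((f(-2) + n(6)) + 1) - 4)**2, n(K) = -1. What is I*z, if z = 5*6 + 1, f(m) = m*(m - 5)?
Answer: -992/3 ≈ -330.67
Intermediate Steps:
f(m) = m*(-5 + m)
I = -32/3 (I = 4/9 - (((-2*(-5 - 2) - 1) + 1) - 4)**2/9 = 4/9 - (((-2*(-7) - 1) + 1) - 4)**2/9 = 4/9 - (((14 - 1) + 1) - 4)**2/9 = 4/9 - ((13 + 1) - 4)**2/9 = 4/9 - (14 - 4)**2/9 = 4/9 - 1/9*10**2 = 4/9 - 1/9*100 = 4/9 - 100/9 = -32/3 ≈ -10.667)
z = 31 (z = 30 + 1 = 31)
I*z = -32/3*31 = -992/3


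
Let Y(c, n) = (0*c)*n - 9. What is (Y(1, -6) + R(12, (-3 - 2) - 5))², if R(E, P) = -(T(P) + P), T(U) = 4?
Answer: 9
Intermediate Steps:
Y(c, n) = -9 (Y(c, n) = 0*n - 9 = 0 - 9 = -9)
R(E, P) = -4 - P (R(E, P) = -(4 + P) = -4 - P)
(Y(1, -6) + R(12, (-3 - 2) - 5))² = (-9 + (-4 - ((-3 - 2) - 5)))² = (-9 + (-4 - (-5 - 5)))² = (-9 + (-4 - 1*(-10)))² = (-9 + (-4 + 10))² = (-9 + 6)² = (-3)² = 9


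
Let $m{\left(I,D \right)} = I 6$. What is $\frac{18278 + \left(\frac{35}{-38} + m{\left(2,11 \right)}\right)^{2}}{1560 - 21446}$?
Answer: $- \frac{26570673}{28715384} \approx -0.92531$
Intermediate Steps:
$m{\left(I,D \right)} = 6 I$
$\frac{18278 + \left(\frac{35}{-38} + m{\left(2,11 \right)}\right)^{2}}{1560 - 21446} = \frac{18278 + \left(\frac{35}{-38} + 6 \cdot 2\right)^{2}}{1560 - 21446} = \frac{18278 + \left(35 \left(- \frac{1}{38}\right) + 12\right)^{2}}{-19886} = \left(18278 + \left(- \frac{35}{38} + 12\right)^{2}\right) \left(- \frac{1}{19886}\right) = \left(18278 + \left(\frac{421}{38}\right)^{2}\right) \left(- \frac{1}{19886}\right) = \left(18278 + \frac{177241}{1444}\right) \left(- \frac{1}{19886}\right) = \frac{26570673}{1444} \left(- \frac{1}{19886}\right) = - \frac{26570673}{28715384}$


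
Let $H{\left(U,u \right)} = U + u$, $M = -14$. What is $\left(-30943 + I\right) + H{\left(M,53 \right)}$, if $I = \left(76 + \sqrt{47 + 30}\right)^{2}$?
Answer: $-25051 + 152 \sqrt{77} \approx -23717.0$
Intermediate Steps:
$I = \left(76 + \sqrt{77}\right)^{2} \approx 7186.8$
$\left(-30943 + I\right) + H{\left(M,53 \right)} = \left(-30943 + \left(76 + \sqrt{77}\right)^{2}\right) + \left(-14 + 53\right) = \left(-30943 + \left(76 + \sqrt{77}\right)^{2}\right) + 39 = -30904 + \left(76 + \sqrt{77}\right)^{2}$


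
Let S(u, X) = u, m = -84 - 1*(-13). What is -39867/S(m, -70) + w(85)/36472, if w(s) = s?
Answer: 1454035259/2589512 ≈ 561.51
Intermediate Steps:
m = -71 (m = -84 + 13 = -71)
-39867/S(m, -70) + w(85)/36472 = -39867/(-71) + 85/36472 = -39867*(-1/71) + 85*(1/36472) = 39867/71 + 85/36472 = 1454035259/2589512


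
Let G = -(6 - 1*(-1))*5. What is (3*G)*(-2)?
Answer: 210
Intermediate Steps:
G = -35 (G = -(6 + 1)*5 = -1*7*5 = -7*5 = -35)
(3*G)*(-2) = (3*(-35))*(-2) = -105*(-2) = 210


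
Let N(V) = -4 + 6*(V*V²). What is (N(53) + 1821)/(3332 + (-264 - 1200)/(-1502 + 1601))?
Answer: 29537607/109468 ≈ 269.83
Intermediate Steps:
N(V) = -4 + 6*V³
(N(53) + 1821)/(3332 + (-264 - 1200)/(-1502 + 1601)) = ((-4 + 6*53³) + 1821)/(3332 + (-264 - 1200)/(-1502 + 1601)) = ((-4 + 6*148877) + 1821)/(3332 - 1464/99) = ((-4 + 893262) + 1821)/(3332 - 1464*1/99) = (893258 + 1821)/(3332 - 488/33) = 895079/(109468/33) = 895079*(33/109468) = 29537607/109468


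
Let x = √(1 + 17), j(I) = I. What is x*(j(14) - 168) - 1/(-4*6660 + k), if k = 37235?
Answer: -1/10595 - 462*√2 ≈ -653.37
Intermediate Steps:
x = 3*√2 (x = √18 = 3*√2 ≈ 4.2426)
x*(j(14) - 168) - 1/(-4*6660 + k) = (3*√2)*(14 - 168) - 1/(-4*6660 + 37235) = (3*√2)*(-154) - 1/(-1*26640 + 37235) = -462*√2 - 1/(-26640 + 37235) = -462*√2 - 1/10595 = -1/10595 - 462*√2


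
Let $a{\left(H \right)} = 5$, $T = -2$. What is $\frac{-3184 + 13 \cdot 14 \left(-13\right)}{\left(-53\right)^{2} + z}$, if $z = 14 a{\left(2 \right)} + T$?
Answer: $- \frac{1850}{959} \approx -1.9291$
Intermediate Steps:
$z = 68$ ($z = 14 \cdot 5 - 2 = 70 - 2 = 68$)
$\frac{-3184 + 13 \cdot 14 \left(-13\right)}{\left(-53\right)^{2} + z} = \frac{-3184 + 13 \cdot 14 \left(-13\right)}{\left(-53\right)^{2} + 68} = \frac{-3184 + 182 \left(-13\right)}{2809 + 68} = \frac{-3184 - 2366}{2877} = \left(-5550\right) \frac{1}{2877} = - \frac{1850}{959}$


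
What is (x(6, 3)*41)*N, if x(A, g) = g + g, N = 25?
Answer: 6150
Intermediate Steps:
x(A, g) = 2*g
(x(6, 3)*41)*N = ((2*3)*41)*25 = (6*41)*25 = 246*25 = 6150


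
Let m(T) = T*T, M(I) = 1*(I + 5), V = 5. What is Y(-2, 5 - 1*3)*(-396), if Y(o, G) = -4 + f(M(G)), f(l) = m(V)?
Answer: -8316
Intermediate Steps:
M(I) = 5 + I (M(I) = 1*(5 + I) = 5 + I)
m(T) = T²
f(l) = 25 (f(l) = 5² = 25)
Y(o, G) = 21 (Y(o, G) = -4 + 25 = 21)
Y(-2, 5 - 1*3)*(-396) = 21*(-396) = -8316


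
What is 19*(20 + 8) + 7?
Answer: 539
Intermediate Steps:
19*(20 + 8) + 7 = 19*28 + 7 = 532 + 7 = 539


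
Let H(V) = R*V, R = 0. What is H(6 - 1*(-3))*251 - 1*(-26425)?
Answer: 26425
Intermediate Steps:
H(V) = 0 (H(V) = 0*V = 0)
H(6 - 1*(-3))*251 - 1*(-26425) = 0*251 - 1*(-26425) = 0 + 26425 = 26425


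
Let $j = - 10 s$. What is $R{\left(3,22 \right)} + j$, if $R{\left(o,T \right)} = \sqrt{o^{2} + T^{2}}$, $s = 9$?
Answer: $-90 + \sqrt{493} \approx -67.796$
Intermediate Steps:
$R{\left(o,T \right)} = \sqrt{T^{2} + o^{2}}$
$j = -90$ ($j = \left(-10\right) 9 = -90$)
$R{\left(3,22 \right)} + j = \sqrt{22^{2} + 3^{2}} - 90 = \sqrt{484 + 9} - 90 = \sqrt{493} - 90 = -90 + \sqrt{493}$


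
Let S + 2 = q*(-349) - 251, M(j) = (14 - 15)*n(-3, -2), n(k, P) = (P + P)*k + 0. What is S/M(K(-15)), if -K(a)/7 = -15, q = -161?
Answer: -13984/3 ≈ -4661.3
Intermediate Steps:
n(k, P) = 2*P*k (n(k, P) = (2*P)*k + 0 = 2*P*k + 0 = 2*P*k)
K(a) = 105 (K(a) = -7*(-15) = 105)
M(j) = -12 (M(j) = (14 - 15)*(2*(-2)*(-3)) = -1*12 = -12)
S = 55936 (S = -2 + (-161*(-349) - 251) = -2 + (56189 - 251) = -2 + 55938 = 55936)
S/M(K(-15)) = 55936/(-12) = 55936*(-1/12) = -13984/3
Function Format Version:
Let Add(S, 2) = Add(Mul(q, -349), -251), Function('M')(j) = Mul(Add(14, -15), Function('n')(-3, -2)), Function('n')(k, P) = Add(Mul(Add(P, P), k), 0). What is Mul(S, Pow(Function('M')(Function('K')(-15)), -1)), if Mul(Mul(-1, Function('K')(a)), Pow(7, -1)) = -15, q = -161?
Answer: Rational(-13984, 3) ≈ -4661.3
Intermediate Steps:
Function('n')(k, P) = Mul(2, P, k) (Function('n')(k, P) = Add(Mul(Mul(2, P), k), 0) = Add(Mul(2, P, k), 0) = Mul(2, P, k))
Function('K')(a) = 105 (Function('K')(a) = Mul(-7, -15) = 105)
Function('M')(j) = -12 (Function('M')(j) = Mul(Add(14, -15), Mul(2, -2, -3)) = Mul(-1, 12) = -12)
S = 55936 (S = Add(-2, Add(Mul(-161, -349), -251)) = Add(-2, Add(56189, -251)) = Add(-2, 55938) = 55936)
Mul(S, Pow(Function('M')(Function('K')(-15)), -1)) = Mul(55936, Pow(-12, -1)) = Mul(55936, Rational(-1, 12)) = Rational(-13984, 3)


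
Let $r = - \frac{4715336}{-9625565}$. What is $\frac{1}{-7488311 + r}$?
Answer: $- \frac{9625565}{72079219555379} \approx -1.3354 \cdot 10^{-7}$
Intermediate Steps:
$r = \frac{4715336}{9625565}$ ($r = \left(-4715336\right) \left(- \frac{1}{9625565}\right) = \frac{4715336}{9625565} \approx 0.48988$)
$\frac{1}{-7488311 + r} = \frac{1}{-7488311 + \frac{4715336}{9625565}} = \frac{1}{- \frac{72079219555379}{9625565}} = - \frac{9625565}{72079219555379}$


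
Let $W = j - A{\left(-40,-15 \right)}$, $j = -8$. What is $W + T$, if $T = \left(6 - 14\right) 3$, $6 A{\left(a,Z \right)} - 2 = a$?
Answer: $- \frac{77}{3} \approx -25.667$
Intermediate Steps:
$A{\left(a,Z \right)} = \frac{1}{3} + \frac{a}{6}$
$W = - \frac{5}{3}$ ($W = -8 - \left(\frac{1}{3} + \frac{1}{6} \left(-40\right)\right) = -8 - \left(\frac{1}{3} - \frac{20}{3}\right) = -8 - - \frac{19}{3} = -8 + \frac{19}{3} = - \frac{5}{3} \approx -1.6667$)
$T = -24$ ($T = \left(-8\right) 3 = -24$)
$W + T = - \frac{5}{3} - 24 = - \frac{77}{3}$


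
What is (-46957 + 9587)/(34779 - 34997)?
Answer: 18685/109 ≈ 171.42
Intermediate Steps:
(-46957 + 9587)/(34779 - 34997) = -37370/(-218) = -37370*(-1/218) = 18685/109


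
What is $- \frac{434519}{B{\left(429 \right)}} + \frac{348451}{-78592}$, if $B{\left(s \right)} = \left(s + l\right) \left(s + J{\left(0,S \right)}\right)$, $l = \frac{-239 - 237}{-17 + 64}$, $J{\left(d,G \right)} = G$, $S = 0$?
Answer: $- \frac{4547957335729}{663766262016} \approx -6.8517$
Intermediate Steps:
$l = - \frac{476}{47} \approx -10.128$
$B{\left(s \right)} = s \left(- \frac{476}{47} + s\right)$ ($B{\left(s \right)} = \left(s - \frac{476}{47}\right) \left(s + 0\right) = \left(- \frac{476}{47} + s\right) s = s \left(- \frac{476}{47} + s\right)$)
$- \frac{434519}{B{\left(429 \right)}} + \frac{348451}{-78592} = - \frac{434519}{\frac{1}{47} \cdot 429 \left(-476 + 47 \cdot 429\right)} + \frac{348451}{-78592} = - \frac{434519}{\frac{1}{47} \cdot 429 \left(-476 + 20163\right)} + 348451 \left(- \frac{1}{78592}\right) = - \frac{434519}{\frac{1}{47} \cdot 429 \cdot 19687} - \frac{348451}{78592} = - \frac{434519}{\frac{8445723}{47}} - \frac{348451}{78592} = \left(-434519\right) \frac{47}{8445723} - \frac{348451}{78592} = - \frac{20422393}{8445723} - \frac{348451}{78592} = - \frac{4547957335729}{663766262016}$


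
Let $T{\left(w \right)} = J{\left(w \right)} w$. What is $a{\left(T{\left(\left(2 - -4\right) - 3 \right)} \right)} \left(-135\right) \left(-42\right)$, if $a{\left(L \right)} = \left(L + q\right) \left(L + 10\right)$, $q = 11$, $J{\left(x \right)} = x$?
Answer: $2154600$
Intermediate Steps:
$T{\left(w \right)} = w^{2}$ ($T{\left(w \right)} = w w = w^{2}$)
$a{\left(L \right)} = \left(10 + L\right) \left(11 + L\right)$ ($a{\left(L \right)} = \left(L + 11\right) \left(L + 10\right) = \left(11 + L\right) \left(10 + L\right) = \left(10 + L\right) \left(11 + L\right)$)
$a{\left(T{\left(\left(2 - -4\right) - 3 \right)} \right)} \left(-135\right) \left(-42\right) = \left(110 + \left(\left(\left(2 - -4\right) - 3\right)^{2}\right)^{2} + 21 \left(\left(2 - -4\right) - 3\right)^{2}\right) \left(-135\right) \left(-42\right) = \left(110 + \left(\left(\left(2 + 4\right) - 3\right)^{2}\right)^{2} + 21 \left(\left(2 + 4\right) - 3\right)^{2}\right) \left(-135\right) \left(-42\right) = \left(110 + \left(\left(6 - 3\right)^{2}\right)^{2} + 21 \left(6 - 3\right)^{2}\right) \left(-135\right) \left(-42\right) = \left(110 + \left(3^{2}\right)^{2} + 21 \cdot 3^{2}\right) \left(-135\right) \left(-42\right) = \left(110 + 9^{2} + 21 \cdot 9\right) \left(-135\right) \left(-42\right) = \left(110 + 81 + 189\right) \left(-135\right) \left(-42\right) = 380 \left(-135\right) \left(-42\right) = \left(-51300\right) \left(-42\right) = 2154600$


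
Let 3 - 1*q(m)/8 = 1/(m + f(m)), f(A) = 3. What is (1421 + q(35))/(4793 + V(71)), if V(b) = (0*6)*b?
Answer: 27451/91067 ≈ 0.30144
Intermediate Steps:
q(m) = 24 - 8/(3 + m) (q(m) = 24 - 8/(m + 3) = 24 - 8/(3 + m))
V(b) = 0 (V(b) = 0*b = 0)
(1421 + q(35))/(4793 + V(71)) = (1421 + 8*(8 + 3*35)/(3 + 35))/(4793 + 0) = (1421 + 8*(8 + 105)/38)/4793 = (1421 + 8*(1/38)*113)*(1/4793) = (1421 + 452/19)*(1/4793) = (27451/19)*(1/4793) = 27451/91067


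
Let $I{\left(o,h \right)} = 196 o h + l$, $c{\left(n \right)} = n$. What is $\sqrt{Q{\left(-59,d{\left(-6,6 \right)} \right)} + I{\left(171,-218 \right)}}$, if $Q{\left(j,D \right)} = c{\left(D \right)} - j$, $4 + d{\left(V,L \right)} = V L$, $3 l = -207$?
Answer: $i \sqrt{7306538} \approx 2703.1 i$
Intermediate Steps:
$l = -69$ ($l = \frac{1}{3} \left(-207\right) = -69$)
$d{\left(V,L \right)} = -4 + L V$ ($d{\left(V,L \right)} = -4 + V L = -4 + L V$)
$Q{\left(j,D \right)} = D - j$
$I{\left(o,h \right)} = -69 + 196 h o$ ($I{\left(o,h \right)} = 196 o h - 69 = 196 h o - 69 = -69 + 196 h o$)
$\sqrt{Q{\left(-59,d{\left(-6,6 \right)} \right)} + I{\left(171,-218 \right)}} = \sqrt{\left(\left(-4 + 6 \left(-6\right)\right) - -59\right) + \left(-69 + 196 \left(-218\right) 171\right)} = \sqrt{\left(\left(-4 - 36\right) + 59\right) - 7306557} = \sqrt{\left(-40 + 59\right) - 7306557} = \sqrt{19 - 7306557} = \sqrt{-7306538} = i \sqrt{7306538}$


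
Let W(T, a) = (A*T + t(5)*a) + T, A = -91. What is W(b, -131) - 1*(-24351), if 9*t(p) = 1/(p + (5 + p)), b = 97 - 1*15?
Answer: 2290954/135 ≈ 16970.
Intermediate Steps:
b = 82 (b = 97 - 15 = 82)
t(p) = 1/(9*(5 + 2*p)) (t(p) = 1/(9*(p + (5 + p))) = 1/(9*(5 + 2*p)))
W(T, a) = -90*T + a/135 (W(T, a) = (-91*T + (1/(9*(5 + 2*5)))*a) + T = (-91*T + (1/(9*(5 + 10)))*a) + T = (-91*T + ((1/9)/15)*a) + T = (-91*T + ((1/9)*(1/15))*a) + T = (-91*T + a/135) + T = -90*T + a/135)
W(b, -131) - 1*(-24351) = (-90*82 + (1/135)*(-131)) - 1*(-24351) = (-7380 - 131/135) + 24351 = -996431/135 + 24351 = 2290954/135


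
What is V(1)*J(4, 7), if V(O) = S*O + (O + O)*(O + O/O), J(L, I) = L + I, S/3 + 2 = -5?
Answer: -187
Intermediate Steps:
S = -21 (S = -6 + 3*(-5) = -6 - 15 = -21)
J(L, I) = I + L
V(O) = -21*O + 2*O*(1 + O) (V(O) = -21*O + (O + O)*(O + O/O) = -21*O + (2*O)*(O + 1) = -21*O + (2*O)*(1 + O) = -21*O + 2*O*(1 + O))
V(1)*J(4, 7) = (1*(-19 + 2*1))*(7 + 4) = (1*(-19 + 2))*11 = (1*(-17))*11 = -17*11 = -187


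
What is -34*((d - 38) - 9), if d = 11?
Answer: 1224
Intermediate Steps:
-34*((d - 38) - 9) = -34*((11 - 38) - 9) = -34*(-27 - 9) = -34*(-36) = 1224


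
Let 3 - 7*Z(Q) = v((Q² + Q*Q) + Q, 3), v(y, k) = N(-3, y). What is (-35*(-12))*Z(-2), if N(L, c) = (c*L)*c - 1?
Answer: 6720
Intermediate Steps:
N(L, c) = -1 + L*c² (N(L, c) = (L*c)*c - 1 = L*c² - 1 = -1 + L*c²)
v(y, k) = -1 - 3*y²
Z(Q) = 4/7 + 3*(Q + 2*Q²)²/7 (Z(Q) = 3/7 - (-1 - 3*((Q² + Q*Q) + Q)²)/7 = 3/7 - (-1 - 3*((Q² + Q²) + Q)²)/7 = 3/7 - (-1 - 3*(2*Q² + Q)²)/7 = 3/7 - (-1 - 3*(Q + 2*Q²)²)/7 = 3/7 + (⅐ + 3*(Q + 2*Q²)²/7) = 4/7 + 3*(Q + 2*Q²)²/7)
(-35*(-12))*Z(-2) = (-35*(-12))*(4/7 + (3/7)*(-2)²*(1 + 2*(-2))²) = 420*(4/7 + (3/7)*4*(1 - 4)²) = 420*(4/7 + (3/7)*4*(-3)²) = 420*(4/7 + (3/7)*4*9) = 420*(4/7 + 108/7) = 420*16 = 6720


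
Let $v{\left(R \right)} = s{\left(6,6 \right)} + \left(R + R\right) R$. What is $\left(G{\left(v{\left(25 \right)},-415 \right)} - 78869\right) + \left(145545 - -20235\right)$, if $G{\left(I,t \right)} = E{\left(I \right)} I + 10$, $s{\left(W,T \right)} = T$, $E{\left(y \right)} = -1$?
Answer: $85665$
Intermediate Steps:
$v{\left(R \right)} = 6 + 2 R^{2}$ ($v{\left(R \right)} = 6 + \left(R + R\right) R = 6 + 2 R R = 6 + 2 R^{2}$)
$G{\left(I,t \right)} = 10 - I$ ($G{\left(I,t \right)} = - I + 10 = 10 - I$)
$\left(G{\left(v{\left(25 \right)},-415 \right)} - 78869\right) + \left(145545 - -20235\right) = \left(\left(10 - \left(6 + 2 \cdot 25^{2}\right)\right) - 78869\right) + \left(145545 - -20235\right) = \left(\left(10 - \left(6 + 2 \cdot 625\right)\right) - 78869\right) + \left(145545 + 20235\right) = \left(\left(10 - \left(6 + 1250\right)\right) - 78869\right) + 165780 = \left(\left(10 - 1256\right) - 78869\right) + 165780 = \left(-1246 - 78869\right) + 165780 = -80115 + 165780 = 85665$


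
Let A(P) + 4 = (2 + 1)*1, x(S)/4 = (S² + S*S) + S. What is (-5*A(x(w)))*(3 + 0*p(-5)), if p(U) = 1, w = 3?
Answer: 15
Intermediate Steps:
x(S) = 4*S + 8*S² (x(S) = 4*((S² + S*S) + S) = 4*((S² + S²) + S) = 4*(2*S² + S) = 4*(S + 2*S²) = 4*S + 8*S²)
A(P) = -1 (A(P) = -4 + (2 + 1)*1 = -4 + 3*1 = -4 + 3 = -1)
(-5*A(x(w)))*(3 + 0*p(-5)) = (-5*(-1))*(3 + 0*1) = 5*(3 + 0) = 5*3 = 15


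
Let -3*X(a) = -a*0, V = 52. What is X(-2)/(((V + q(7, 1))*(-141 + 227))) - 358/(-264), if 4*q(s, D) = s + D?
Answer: 179/132 ≈ 1.3561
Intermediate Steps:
q(s, D) = D/4 + s/4 (q(s, D) = (s + D)/4 = (D + s)/4 = D/4 + s/4)
X(a) = 0 (X(a) = -(-a)*0/3 = -1/3*0 = 0)
X(-2)/(((V + q(7, 1))*(-141 + 227))) - 358/(-264) = 0/(((52 + ((1/4)*1 + (1/4)*7))*(-141 + 227))) - 358/(-264) = 0/(((52 + (1/4 + 7/4))*86)) - 358*(-1/264) = 0/(((52 + 2)*86)) + 179/132 = 0/((54*86)) + 179/132 = 0/4644 + 179/132 = 0*(1/4644) + 179/132 = 0 + 179/132 = 179/132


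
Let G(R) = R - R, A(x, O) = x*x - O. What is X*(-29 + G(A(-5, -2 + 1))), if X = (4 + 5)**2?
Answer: -2349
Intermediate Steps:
A(x, O) = x**2 - O
X = 81 (X = 9**2 = 81)
G(R) = 0
X*(-29 + G(A(-5, -2 + 1))) = 81*(-29 + 0) = 81*(-29) = -2349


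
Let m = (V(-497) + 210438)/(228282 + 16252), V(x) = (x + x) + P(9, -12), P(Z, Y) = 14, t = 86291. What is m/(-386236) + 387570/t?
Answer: 18302564479170701/4074999022882492 ≈ 4.4914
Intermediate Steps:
V(x) = 14 + 2*x (V(x) = (x + x) + 14 = 2*x + 14 = 14 + 2*x)
m = 104729/122267 (m = ((14 + 2*(-497)) + 210438)/(228282 + 16252) = ((14 - 994) + 210438)/244534 = (-980 + 210438)*(1/244534) = 209458*(1/244534) = 104729/122267 ≈ 0.85656)
m/(-386236) + 387570/t = (104729/122267)/(-386236) + 387570/86291 = (104729/122267)*(-1/386236) + 387570*(1/86291) = -104729/47223917012 + 387570/86291 = 18302564479170701/4074999022882492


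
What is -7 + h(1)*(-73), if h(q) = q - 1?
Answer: -7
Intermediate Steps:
h(q) = -1 + q
-7 + h(1)*(-73) = -7 + (-1 + 1)*(-73) = -7 + 0*(-73) = -7 + 0 = -7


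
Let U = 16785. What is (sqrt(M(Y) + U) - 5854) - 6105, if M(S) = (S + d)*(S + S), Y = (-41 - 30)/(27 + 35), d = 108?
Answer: -11959 + sqrt(63580790)/62 ≈ -11830.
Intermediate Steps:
Y = -71/62 ≈ -1.1452
M(S) = 2*S*(108 + S) (M(S) = (S + 108)*(S + S) = (108 + S)*(2*S) = 2*S*(108 + S))
(sqrt(M(Y) + U) - 5854) - 6105 = (sqrt(2*(-71/62)*(108 - 71/62) + 16785) - 5854) - 6105 = (sqrt(2*(-71/62)*(6625/62) + 16785) - 5854) - 6105 = (sqrt(-470375/1922 + 16785) - 5854) - 6105 = (sqrt(31790395/1922) - 5854) - 6105 = (sqrt(63580790)/62 - 5854) - 6105 = (-5854 + sqrt(63580790)/62) - 6105 = -11959 + sqrt(63580790)/62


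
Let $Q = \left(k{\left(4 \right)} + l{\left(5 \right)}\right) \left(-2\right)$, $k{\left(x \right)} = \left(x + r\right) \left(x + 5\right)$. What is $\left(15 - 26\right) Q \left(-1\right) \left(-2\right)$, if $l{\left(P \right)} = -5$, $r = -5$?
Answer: $-616$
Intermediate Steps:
$k{\left(x \right)} = \left(-5 + x\right) \left(5 + x\right)$ ($k{\left(x \right)} = \left(x - 5\right) \left(x + 5\right) = \left(-5 + x\right) \left(5 + x\right)$)
$Q = 28$ ($Q = \left(\left(-25 + 4^{2}\right) - 5\right) \left(-2\right) = \left(\left(-25 + 16\right) - 5\right) \left(-2\right) = \left(-9 - 5\right) \left(-2\right) = \left(-14\right) \left(-2\right) = 28$)
$\left(15 - 26\right) Q \left(-1\right) \left(-2\right) = \left(15 - 26\right) 28 \left(-1\right) \left(-2\right) = - 11 \left(\left(-28\right) \left(-2\right)\right) = \left(-11\right) 56 = -616$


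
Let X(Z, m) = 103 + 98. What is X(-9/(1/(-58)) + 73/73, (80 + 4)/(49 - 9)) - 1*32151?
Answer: -31950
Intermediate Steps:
X(Z, m) = 201
X(-9/(1/(-58)) + 73/73, (80 + 4)/(49 - 9)) - 1*32151 = 201 - 1*32151 = 201 - 32151 = -31950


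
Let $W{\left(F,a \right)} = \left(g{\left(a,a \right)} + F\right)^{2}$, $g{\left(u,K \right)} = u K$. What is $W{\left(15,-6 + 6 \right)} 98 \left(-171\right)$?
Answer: $-3770550$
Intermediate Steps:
$g{\left(u,K \right)} = K u$
$W{\left(F,a \right)} = \left(F + a^{2}\right)^{2}$ ($W{\left(F,a \right)} = \left(a a + F\right)^{2} = \left(a^{2} + F\right)^{2} = \left(F + a^{2}\right)^{2}$)
$W{\left(15,-6 + 6 \right)} 98 \left(-171\right) = \left(15 + \left(-6 + 6\right)^{2}\right)^{2} \cdot 98 \left(-171\right) = \left(15 + 0^{2}\right)^{2} \cdot 98 \left(-171\right) = \left(15 + 0\right)^{2} \cdot 98 \left(-171\right) = 15^{2} \cdot 98 \left(-171\right) = 225 \cdot 98 \left(-171\right) = 22050 \left(-171\right) = -3770550$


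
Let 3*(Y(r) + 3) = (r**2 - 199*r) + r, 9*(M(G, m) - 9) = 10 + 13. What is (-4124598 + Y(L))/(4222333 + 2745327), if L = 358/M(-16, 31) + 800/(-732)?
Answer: -1120955515674383/1892853802082880 ≈ -0.59220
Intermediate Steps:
M(G, m) = 104/9 (M(G, m) = 9 + (10 + 13)/9 = 9 + (1/9)*23 = 9 + 23/9 = 104/9)
L = 284413/9516 (L = 358/(104/9) + 800/(-732) = 358*(9/104) + 800*(-1/732) = 1611/52 - 200/183 = 284413/9516 ≈ 29.888)
Y(r) = -3 - 66*r + r**2/3 (Y(r) = -3 + ((r**2 - 199*r) + r)/3 = -3 + (r**2 - 198*r)/3 = -3 + (-66*r + r**2/3) = -3 - 66*r + r**2/3)
(-4124598 + Y(L))/(4222333 + 2745327) = (-4124598 + (-3 - 66*284413/9516 + (284413/9516)**2/3))/(4222333 + 2745327) = (-4124598 + (-3 - 3128543/1586 + (1/3)*(80890754569/90554256)))/6967660 = (-4124598 + (-3 - 3128543/1586 + 80890754569/271662768))*(1/6967660) = (-4124598 - 455806107119/271662768)*(1/6967660) = -1120955515674383/271662768*1/6967660 = -1120955515674383/1892853802082880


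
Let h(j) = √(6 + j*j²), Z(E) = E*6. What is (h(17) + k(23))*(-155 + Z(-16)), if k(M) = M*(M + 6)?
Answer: -167417 - 251*√4919 ≈ -1.8502e+5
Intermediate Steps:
Z(E) = 6*E
k(M) = M*(6 + M)
h(j) = √(6 + j³)
(h(17) + k(23))*(-155 + Z(-16)) = (√(6 + 17³) + 23*(6 + 23))*(-155 + 6*(-16)) = (√(6 + 4913) + 23*29)*(-155 - 96) = (√4919 + 667)*(-251) = (667 + √4919)*(-251) = -167417 - 251*√4919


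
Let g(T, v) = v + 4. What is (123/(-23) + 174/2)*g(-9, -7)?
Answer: -5634/23 ≈ -244.96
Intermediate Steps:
g(T, v) = 4 + v
(123/(-23) + 174/2)*g(-9, -7) = (123/(-23) + 174/2)*(4 - 7) = (123*(-1/23) + 174*(½))*(-3) = (-123/23 + 87)*(-3) = (1878/23)*(-3) = -5634/23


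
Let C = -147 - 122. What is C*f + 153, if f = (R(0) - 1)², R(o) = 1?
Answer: 153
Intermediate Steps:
C = -269
f = 0 (f = (1 - 1)² = 0² = 0)
C*f + 153 = -269*0 + 153 = 0 + 153 = 153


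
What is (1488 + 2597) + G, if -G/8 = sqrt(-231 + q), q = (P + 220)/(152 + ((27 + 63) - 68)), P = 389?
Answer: 4085 - 4*I*sqrt(910) ≈ 4085.0 - 120.66*I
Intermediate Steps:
q = 7/2 (q = (389 + 220)/(152 + ((27 + 63) - 68)) = 609/(152 + (90 - 68)) = 609/(152 + 22) = 609/174 = 609*(1/174) = 7/2 ≈ 3.5000)
G = -4*I*sqrt(910) (G = -8*sqrt(-231 + 7/2) = -4*I*sqrt(910) ≈ -120.66*I)
(1488 + 2597) + G = (1488 + 2597) - 4*I*sqrt(910) = 4085 - 4*I*sqrt(910)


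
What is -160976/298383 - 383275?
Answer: -114362905301/298383 ≈ -3.8328e+5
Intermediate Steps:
-160976/298383 - 383275 = -114362905301/298383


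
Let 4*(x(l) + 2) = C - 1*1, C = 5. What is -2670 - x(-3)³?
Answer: -2669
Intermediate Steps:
x(l) = -1 (x(l) = -2 + (5 - 1*1)/4 = -2 + (5 - 1)/4 = -2 + (¼)*4 = -2 + 1 = -1)
-2670 - x(-3)³ = -2670 - 1*(-1)³ = -2670 - 1*(-1) = -2670 + 1 = -2669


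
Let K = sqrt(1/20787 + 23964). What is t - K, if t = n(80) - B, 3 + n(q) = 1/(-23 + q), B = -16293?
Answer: 928531/57 - sqrt(61271179287)/1599 ≈ 16135.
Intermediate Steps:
n(q) = -3 + 1/(-23 + q)
K = sqrt(61271179287)/1599 (K = sqrt(1/20787 + 23964) = sqrt(498139669/20787) = sqrt(61271179287)/1599 ≈ 154.80)
t = 928531/57 (t = (70 - 3*80)/(-23 + 80) - 1*(-16293) = (70 - 240)/57 + 16293 = (1/57)*(-170) + 16293 = -170/57 + 16293 = 928531/57 ≈ 16290.)
t - K = 928531/57 - sqrt(61271179287)/1599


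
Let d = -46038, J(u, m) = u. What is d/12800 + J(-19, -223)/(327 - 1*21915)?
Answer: -124203143/34540800 ≈ -3.5958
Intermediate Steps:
d/12800 + J(-19, -223)/(327 - 1*21915) = -46038/12800 - 19/(327 - 1*21915) = -46038*1/12800 - 19/(327 - 21915) = -23019/6400 - 19/(-21588) = -23019/6400 - 19*(-1/21588) = -23019/6400 + 19/21588 = -124203143/34540800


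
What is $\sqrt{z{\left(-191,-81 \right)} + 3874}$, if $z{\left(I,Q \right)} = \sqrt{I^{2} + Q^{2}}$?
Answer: $\sqrt{3874 + \sqrt{43042}} \approx 63.886$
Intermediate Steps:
$\sqrt{z{\left(-191,-81 \right)} + 3874} = \sqrt{\sqrt{\left(-191\right)^{2} + \left(-81\right)^{2}} + 3874} = \sqrt{\sqrt{36481 + 6561} + 3874} = \sqrt{\sqrt{43042} + 3874} = \sqrt{3874 + \sqrt{43042}}$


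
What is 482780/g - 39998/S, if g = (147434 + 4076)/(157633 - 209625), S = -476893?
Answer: -1197034099676270/7225405843 ≈ -1.6567e+5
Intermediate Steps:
g = -75755/25996 (g = 151510/(-51992) = 151510*(-1/51992) = -75755/25996 ≈ -2.9141)
482780/g - 39998/S = 482780/(-75755/25996) - 39998/(-476893) = 482780*(-25996/75755) - 39998*(-1/476893) = -2510069776/15151 + 39998/476893 = -1197034099676270/7225405843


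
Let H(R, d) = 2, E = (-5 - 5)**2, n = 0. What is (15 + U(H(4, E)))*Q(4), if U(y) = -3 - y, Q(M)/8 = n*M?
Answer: 0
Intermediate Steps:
E = 100 (E = (-10)**2 = 100)
Q(M) = 0 (Q(M) = 8*(0*M) = 8*0 = 0)
(15 + U(H(4, E)))*Q(4) = (15 + (-3 - 1*2))*0 = (15 + (-3 - 2))*0 = (15 - 5)*0 = 10*0 = 0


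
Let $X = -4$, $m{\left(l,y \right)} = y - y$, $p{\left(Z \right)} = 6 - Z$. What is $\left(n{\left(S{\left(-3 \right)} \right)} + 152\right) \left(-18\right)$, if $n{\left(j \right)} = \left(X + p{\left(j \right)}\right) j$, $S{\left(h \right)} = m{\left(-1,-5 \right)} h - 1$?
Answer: $-2682$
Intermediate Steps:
$m{\left(l,y \right)} = 0$
$S{\left(h \right)} = -1$ ($S{\left(h \right)} = 0 h - 1 = 0 - 1 = -1$)
$n{\left(j \right)} = j \left(2 - j\right)$ ($n{\left(j \right)} = \left(-4 - \left(-6 + j\right)\right) j = \left(2 - j\right) j = j \left(2 - j\right)$)
$\left(n{\left(S{\left(-3 \right)} \right)} + 152\right) \left(-18\right) = \left(- (2 - -1) + 152\right) \left(-18\right) = \left(- (2 + 1) + 152\right) \left(-18\right) = \left(\left(-1\right) 3 + 152\right) \left(-18\right) = \left(-3 + 152\right) \left(-18\right) = 149 \left(-18\right) = -2682$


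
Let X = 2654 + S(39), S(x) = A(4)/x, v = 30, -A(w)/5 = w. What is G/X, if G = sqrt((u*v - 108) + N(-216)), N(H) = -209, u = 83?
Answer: 39*sqrt(2173)/103486 ≈ 0.017568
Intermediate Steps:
A(w) = -5*w
S(x) = -20/x (S(x) = (-5*4)/x = -20/x)
G = sqrt(2173) (G = sqrt((83*30 - 108) - 209) = sqrt((2490 - 108) - 209) = sqrt(2382 - 209) = sqrt(2173) ≈ 46.615)
X = 103486/39 (X = 2654 - 20/39 = 103486/39 ≈ 2653.5)
G/X = sqrt(2173)/(103486/39) = sqrt(2173)*(39/103486) = 39*sqrt(2173)/103486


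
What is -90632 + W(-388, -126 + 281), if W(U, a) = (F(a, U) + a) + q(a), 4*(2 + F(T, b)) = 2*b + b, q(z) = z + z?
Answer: -90460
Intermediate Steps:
q(z) = 2*z
F(T, b) = -2 + 3*b/4 (F(T, b) = -2 + (2*b + b)/4 = -2 + (3*b)/4 = -2 + 3*b/4)
W(U, a) = -2 + 3*a + 3*U/4 (W(U, a) = ((-2 + 3*U/4) + a) + 2*a = (-2 + a + 3*U/4) + 2*a = -2 + 3*a + 3*U/4)
-90632 + W(-388, -126 + 281) = -90632 + (-2 + 3*(-126 + 281) + (¾)*(-388)) = -90632 + (-2 + 3*155 - 291) = -90632 + (-2 + 465 - 291) = -90632 + 172 = -90460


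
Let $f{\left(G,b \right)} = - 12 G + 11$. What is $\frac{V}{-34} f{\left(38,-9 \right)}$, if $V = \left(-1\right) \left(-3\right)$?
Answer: $\frac{1335}{34} \approx 39.265$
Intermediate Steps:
$f{\left(G,b \right)} = 11 - 12 G$
$V = 3$
$\frac{V}{-34} f{\left(38,-9 \right)} = \frac{3}{-34} \left(11 - 456\right) = 3 \left(- \frac{1}{34}\right) \left(11 - 456\right) = \left(- \frac{3}{34}\right) \left(-445\right) = \frac{1335}{34}$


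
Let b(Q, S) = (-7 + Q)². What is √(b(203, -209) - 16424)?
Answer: 2*√5498 ≈ 148.30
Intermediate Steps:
√(b(203, -209) - 16424) = √((-7 + 203)² - 16424) = √(196² - 16424) = √(38416 - 16424) = √21992 = 2*√5498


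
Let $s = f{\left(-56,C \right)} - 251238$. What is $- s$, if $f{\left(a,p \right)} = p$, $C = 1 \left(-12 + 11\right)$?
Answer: $251239$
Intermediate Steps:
$C = -1$ ($C = 1 \left(-1\right) = -1$)
$s = -251239$ ($s = -1 - 251238 = -251239$)
$- s = \left(-1\right) \left(-251239\right) = 251239$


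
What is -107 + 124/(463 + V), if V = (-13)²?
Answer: -16875/158 ≈ -106.80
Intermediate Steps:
V = 169
-107 + 124/(463 + V) = -107 + 124/(463 + 169) = -107 + 124/632 = -107 + (1/632)*124 = -107 + 31/158 = -16875/158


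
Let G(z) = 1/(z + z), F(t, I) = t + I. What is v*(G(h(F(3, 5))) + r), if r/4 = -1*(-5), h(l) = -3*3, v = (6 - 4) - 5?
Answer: -359/6 ≈ -59.833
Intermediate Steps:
v = -3 (v = 2 - 5 = -3)
F(t, I) = I + t
h(l) = -9
r = 20 (r = 4*(-1*(-5)) = 4*5 = 20)
G(z) = 1/(2*z)
v*(G(h(F(3, 5))) + r) = -3*((1/2)/(-9) + 20) = -3*((1/2)*(-1/9) + 20) = -3*(-1/18 + 20) = -3*359/18 = -359/6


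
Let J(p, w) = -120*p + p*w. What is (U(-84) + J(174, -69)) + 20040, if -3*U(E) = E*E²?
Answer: 184722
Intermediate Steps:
U(E) = -E³/3 (U(E) = -E*E²/3 = -E³/3)
(U(-84) + J(174, -69)) + 20040 = (-⅓*(-84)³ + 174*(-120 - 69)) + 20040 = (-⅓*(-592704) + 174*(-189)) + 20040 = (197568 - 32886) + 20040 = 164682 + 20040 = 184722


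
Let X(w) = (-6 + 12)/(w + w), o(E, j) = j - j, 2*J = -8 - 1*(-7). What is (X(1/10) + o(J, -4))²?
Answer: 900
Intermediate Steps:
J = -½ (J = (-8 - 1*(-7))/2 = (-8 + 7)/2 = (½)*(-1) = -½ ≈ -0.50000)
o(E, j) = 0
X(w) = 3/w (X(w) = 6/((2*w)) = 6*(1/(2*w)) = 3/w)
(X(1/10) + o(J, -4))² = (3/(1/10) + 0)² = (3/(⅒) + 0)² = (3*10 + 0)² = (30 + 0)² = 30² = 900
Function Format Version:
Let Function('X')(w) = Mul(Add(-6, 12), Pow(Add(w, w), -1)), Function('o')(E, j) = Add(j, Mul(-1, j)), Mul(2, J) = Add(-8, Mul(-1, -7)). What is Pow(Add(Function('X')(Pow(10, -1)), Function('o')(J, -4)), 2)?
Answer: 900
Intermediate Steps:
J = Rational(-1, 2) (J = Mul(Rational(1, 2), Add(-8, Mul(-1, -7))) = Mul(Rational(1, 2), Add(-8, 7)) = Mul(Rational(1, 2), -1) = Rational(-1, 2) ≈ -0.50000)
Function('o')(E, j) = 0
Function('X')(w) = Mul(3, Pow(w, -1)) (Function('X')(w) = Mul(6, Pow(Mul(2, w), -1)) = Mul(6, Mul(Rational(1, 2), Pow(w, -1))) = Mul(3, Pow(w, -1)))
Pow(Add(Function('X')(Pow(10, -1)), Function('o')(J, -4)), 2) = Pow(Add(Mul(3, Pow(Pow(10, -1), -1)), 0), 2) = Pow(Add(Mul(3, Pow(Rational(1, 10), -1)), 0), 2) = Pow(Add(Mul(3, 10), 0), 2) = Pow(Add(30, 0), 2) = Pow(30, 2) = 900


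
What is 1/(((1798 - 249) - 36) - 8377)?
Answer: -1/6864 ≈ -0.00014569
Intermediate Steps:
1/(((1798 - 249) - 36) - 8377) = 1/((1549 - 36) - 8377) = 1/(1513 - 8377) = 1/(-6864) = -1/6864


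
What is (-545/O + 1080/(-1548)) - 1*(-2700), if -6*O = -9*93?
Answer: 32336660/11997 ≈ 2695.4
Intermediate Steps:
O = 279/2 (O = -(-3)*93/2 = -⅙*(-837) = 279/2 ≈ 139.50)
(-545/O + 1080/(-1548)) - 1*(-2700) = (-545/279/2 + 1080/(-1548)) - 1*(-2700) = (-545*2/279 + 1080*(-1/1548)) + 2700 = (-1090/279 - 30/43) + 2700 = -55240/11997 + 2700 = 32336660/11997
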